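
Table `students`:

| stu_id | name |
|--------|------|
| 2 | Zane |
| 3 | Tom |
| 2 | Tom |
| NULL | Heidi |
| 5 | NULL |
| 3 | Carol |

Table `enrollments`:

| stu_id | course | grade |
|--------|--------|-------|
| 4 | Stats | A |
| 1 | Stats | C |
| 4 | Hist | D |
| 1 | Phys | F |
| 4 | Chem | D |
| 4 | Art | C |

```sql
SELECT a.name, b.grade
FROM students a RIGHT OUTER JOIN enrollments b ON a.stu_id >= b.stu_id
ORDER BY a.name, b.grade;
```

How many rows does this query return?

14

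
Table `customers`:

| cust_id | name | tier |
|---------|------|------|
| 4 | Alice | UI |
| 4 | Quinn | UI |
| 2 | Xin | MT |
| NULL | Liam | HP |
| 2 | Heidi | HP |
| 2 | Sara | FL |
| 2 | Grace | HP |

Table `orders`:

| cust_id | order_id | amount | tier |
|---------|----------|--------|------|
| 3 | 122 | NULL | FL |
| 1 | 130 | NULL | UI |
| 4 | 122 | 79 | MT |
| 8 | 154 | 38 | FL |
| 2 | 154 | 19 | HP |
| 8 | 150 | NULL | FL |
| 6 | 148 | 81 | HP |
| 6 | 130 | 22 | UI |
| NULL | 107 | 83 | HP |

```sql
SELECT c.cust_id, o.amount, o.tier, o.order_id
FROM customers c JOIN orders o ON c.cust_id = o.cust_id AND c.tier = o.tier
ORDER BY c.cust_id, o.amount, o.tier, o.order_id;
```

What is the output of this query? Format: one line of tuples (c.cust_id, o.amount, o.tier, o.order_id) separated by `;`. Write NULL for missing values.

(2, 19, HP, 154); (2, 19, HP, 154)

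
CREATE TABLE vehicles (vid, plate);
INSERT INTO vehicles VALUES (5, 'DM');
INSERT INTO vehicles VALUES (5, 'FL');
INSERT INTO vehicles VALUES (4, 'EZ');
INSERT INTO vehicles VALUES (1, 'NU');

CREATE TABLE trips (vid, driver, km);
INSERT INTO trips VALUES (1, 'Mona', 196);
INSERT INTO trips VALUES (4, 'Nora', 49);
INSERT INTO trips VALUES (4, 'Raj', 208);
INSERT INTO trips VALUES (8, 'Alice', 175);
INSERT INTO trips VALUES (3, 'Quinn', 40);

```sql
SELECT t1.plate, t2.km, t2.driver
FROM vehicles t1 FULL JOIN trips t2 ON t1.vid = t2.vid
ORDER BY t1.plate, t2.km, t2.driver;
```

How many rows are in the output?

7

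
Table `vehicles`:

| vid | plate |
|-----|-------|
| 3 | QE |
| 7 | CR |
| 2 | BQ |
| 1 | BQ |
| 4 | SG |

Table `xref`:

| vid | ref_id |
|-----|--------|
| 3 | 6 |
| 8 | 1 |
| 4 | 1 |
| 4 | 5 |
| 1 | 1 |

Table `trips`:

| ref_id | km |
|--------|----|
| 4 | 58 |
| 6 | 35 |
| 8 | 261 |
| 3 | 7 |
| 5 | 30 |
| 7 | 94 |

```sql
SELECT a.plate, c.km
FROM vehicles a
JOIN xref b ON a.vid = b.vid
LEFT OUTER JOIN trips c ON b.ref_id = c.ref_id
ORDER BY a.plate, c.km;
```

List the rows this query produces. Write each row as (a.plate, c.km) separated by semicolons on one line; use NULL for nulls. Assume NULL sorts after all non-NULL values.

(BQ, NULL); (QE, 35); (SG, 30); (SG, NULL)

Joins associate left-to-right: vehicles INNER JOIN xref on vid gives 4 intermediate row(s).
Then LEFT JOIN `trips c` on ref_id: each of those 4 rows is kept; rows whose b.ref_id has no match in c get NULL for c's columns.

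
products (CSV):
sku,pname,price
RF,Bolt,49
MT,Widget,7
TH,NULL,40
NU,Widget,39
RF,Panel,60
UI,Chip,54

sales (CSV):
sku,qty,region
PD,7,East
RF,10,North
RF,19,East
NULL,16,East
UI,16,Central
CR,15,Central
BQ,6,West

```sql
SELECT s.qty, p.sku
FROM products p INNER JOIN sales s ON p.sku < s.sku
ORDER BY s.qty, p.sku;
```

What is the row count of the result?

11

INNER JOIN keeps only pairs where the ON condition holds.
Matching on p.sku < s.sku. A NULL in a compared column never satisfies the condition.
- p[0] sku=RF → 1 match(es) in s → 1 row(s).
- p[1] sku=MT → 4 match(es) in s → 4 row(s).
- p[2] sku=TH → 1 match(es) in s → 1 row(s).
- p[3] sku=NU → 4 match(es) in s → 4 row(s).
- p[4] sku=RF → 1 match(es) in s → 1 row(s).
- p[5] sku=UI → no match; dropped.
Total: 11 rows.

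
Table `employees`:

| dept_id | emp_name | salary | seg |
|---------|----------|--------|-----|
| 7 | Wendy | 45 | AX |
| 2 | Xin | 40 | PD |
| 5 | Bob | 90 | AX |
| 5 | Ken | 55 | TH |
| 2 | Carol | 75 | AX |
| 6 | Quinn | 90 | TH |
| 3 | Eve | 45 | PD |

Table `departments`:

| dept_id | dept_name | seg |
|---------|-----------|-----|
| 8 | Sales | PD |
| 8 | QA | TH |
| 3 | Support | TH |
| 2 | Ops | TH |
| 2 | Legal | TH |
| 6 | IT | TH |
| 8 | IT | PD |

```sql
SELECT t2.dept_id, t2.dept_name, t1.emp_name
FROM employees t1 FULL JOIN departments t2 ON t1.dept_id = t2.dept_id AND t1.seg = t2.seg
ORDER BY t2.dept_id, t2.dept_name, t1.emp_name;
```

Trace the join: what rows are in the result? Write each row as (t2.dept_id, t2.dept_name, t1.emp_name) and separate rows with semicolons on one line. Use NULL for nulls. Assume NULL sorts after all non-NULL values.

(2, Legal, NULL); (2, Ops, NULL); (3, Support, NULL); (6, IT, Quinn); (8, IT, NULL); (8, QA, NULL); (8, Sales, NULL); (NULL, NULL, Bob); (NULL, NULL, Carol); (NULL, NULL, Eve); (NULL, NULL, Ken); (NULL, NULL, Wendy); (NULL, NULL, Xin)

FULL OUTER JOIN keeps every row from both sides; unmatched rows get NULL for the other side's columns.
Matching on t1.dept_id = t2.dept_id AND t1.seg = t2.seg.
- t1[0] dept_id=7, seg=AX → no match; kept with NULLs on the t2 side.
- t1[1] dept_id=2, seg=PD → no match; kept with NULLs on the t2 side.
- t1[2] dept_id=5, seg=AX → no match; kept with NULLs on the t2 side.
- t1[3] dept_id=5, seg=TH → no match; kept with NULLs on the t2 side.
- t1[4] dept_id=2, seg=AX → no match; kept with NULLs on the t2 side.
- t1[5] dept_id=6, seg=TH → 1 match(es) in t2 → 1 row(s).
- t1[6] dept_id=3, seg=PD → no match; kept with NULLs on the t2 side.
- plus 6 unmatched t2 row(s), each kept with NULL t1 columns.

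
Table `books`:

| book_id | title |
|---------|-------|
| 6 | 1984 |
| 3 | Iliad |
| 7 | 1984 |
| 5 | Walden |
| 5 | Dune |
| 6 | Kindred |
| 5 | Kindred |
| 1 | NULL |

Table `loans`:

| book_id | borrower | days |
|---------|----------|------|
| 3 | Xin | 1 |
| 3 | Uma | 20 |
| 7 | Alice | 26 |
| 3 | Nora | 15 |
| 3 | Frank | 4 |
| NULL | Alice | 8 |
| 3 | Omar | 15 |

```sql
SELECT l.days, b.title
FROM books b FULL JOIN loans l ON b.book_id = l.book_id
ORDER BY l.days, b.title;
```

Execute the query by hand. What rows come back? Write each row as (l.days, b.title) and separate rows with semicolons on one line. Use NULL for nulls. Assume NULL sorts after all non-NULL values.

(1, Iliad); (4, Iliad); (8, NULL); (15, Iliad); (15, Iliad); (20, Iliad); (26, 1984); (NULL, 1984); (NULL, Dune); (NULL, Kindred); (NULL, Kindred); (NULL, Walden); (NULL, NULL)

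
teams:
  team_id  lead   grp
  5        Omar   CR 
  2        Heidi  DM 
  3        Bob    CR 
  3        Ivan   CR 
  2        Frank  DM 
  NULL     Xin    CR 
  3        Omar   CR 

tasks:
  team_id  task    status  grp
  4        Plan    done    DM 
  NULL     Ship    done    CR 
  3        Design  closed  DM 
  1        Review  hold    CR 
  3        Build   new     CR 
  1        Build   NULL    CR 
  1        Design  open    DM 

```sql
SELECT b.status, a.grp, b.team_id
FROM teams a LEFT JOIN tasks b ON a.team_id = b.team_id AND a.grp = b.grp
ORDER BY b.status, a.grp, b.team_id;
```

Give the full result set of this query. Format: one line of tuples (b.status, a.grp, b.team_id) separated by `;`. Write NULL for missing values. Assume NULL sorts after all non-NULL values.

(new, CR, 3); (new, CR, 3); (new, CR, 3); (NULL, CR, NULL); (NULL, CR, NULL); (NULL, DM, NULL); (NULL, DM, NULL)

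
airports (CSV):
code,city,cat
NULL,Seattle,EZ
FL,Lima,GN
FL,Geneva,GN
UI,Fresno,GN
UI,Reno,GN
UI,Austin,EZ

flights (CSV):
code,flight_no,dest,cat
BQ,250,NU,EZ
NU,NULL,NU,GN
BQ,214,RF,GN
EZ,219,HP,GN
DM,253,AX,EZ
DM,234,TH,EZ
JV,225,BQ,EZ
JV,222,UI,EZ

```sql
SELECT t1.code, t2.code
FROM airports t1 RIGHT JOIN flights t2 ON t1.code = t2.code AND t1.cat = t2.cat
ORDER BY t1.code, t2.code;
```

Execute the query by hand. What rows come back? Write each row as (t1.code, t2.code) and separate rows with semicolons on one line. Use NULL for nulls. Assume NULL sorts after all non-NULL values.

(NULL, BQ); (NULL, BQ); (NULL, DM); (NULL, DM); (NULL, EZ); (NULL, JV); (NULL, JV); (NULL, NU)

RIGHT JOIN keeps every row from `flights`; unmatched rows get NULL for `airports`'s columns.
Matching on t1.code = t2.code AND t1.cat = t2.cat. A NULL in a compared column never satisfies the condition.
Matched pairs: 0; unmatched t2 rows kept: 8.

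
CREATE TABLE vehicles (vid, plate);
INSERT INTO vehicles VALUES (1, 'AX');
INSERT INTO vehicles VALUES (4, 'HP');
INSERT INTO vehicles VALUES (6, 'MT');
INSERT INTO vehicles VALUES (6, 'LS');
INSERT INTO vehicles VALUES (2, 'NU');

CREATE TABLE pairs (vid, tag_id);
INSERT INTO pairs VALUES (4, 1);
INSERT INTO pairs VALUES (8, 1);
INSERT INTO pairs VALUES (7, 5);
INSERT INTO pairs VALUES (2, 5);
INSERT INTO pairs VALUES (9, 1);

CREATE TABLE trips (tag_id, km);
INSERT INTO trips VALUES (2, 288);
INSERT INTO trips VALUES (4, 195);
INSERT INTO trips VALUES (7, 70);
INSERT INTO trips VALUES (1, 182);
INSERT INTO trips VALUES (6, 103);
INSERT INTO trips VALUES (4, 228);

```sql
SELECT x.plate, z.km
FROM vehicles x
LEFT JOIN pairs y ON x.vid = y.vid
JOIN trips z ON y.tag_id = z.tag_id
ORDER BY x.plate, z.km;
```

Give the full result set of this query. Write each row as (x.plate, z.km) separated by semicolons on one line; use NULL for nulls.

Joins associate left-to-right: vehicles LEFT JOIN pairs on vid gives 5 intermediate row(s).
Then INNER JOIN `trips z` on tag_id: keep only rows whose y.tag_id appears in z.

(HP, 182)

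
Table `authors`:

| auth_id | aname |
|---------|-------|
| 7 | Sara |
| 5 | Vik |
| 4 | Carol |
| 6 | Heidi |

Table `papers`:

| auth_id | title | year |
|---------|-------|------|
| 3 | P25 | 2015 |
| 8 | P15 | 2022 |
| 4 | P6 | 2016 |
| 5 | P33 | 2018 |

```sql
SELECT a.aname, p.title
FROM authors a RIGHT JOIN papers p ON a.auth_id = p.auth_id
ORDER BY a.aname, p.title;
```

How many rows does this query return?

4

RIGHT JOIN keeps every row from `papers`; unmatched rows get NULL for `authors`'s columns.
Matching on a.auth_id = p.auth_id.
- a row (auth_id=7): no match.
- a row (auth_id=5): matches 1 p row(s) → 1 output row(s).
- a row (auth_id=4): matches 1 p row(s) → 1 output row(s).
- a row (auth_id=6): no match.
- plus 2 unmatched p row(s), each kept with NULL a columns.
Total: 2 matched + 2 padded = 4 rows.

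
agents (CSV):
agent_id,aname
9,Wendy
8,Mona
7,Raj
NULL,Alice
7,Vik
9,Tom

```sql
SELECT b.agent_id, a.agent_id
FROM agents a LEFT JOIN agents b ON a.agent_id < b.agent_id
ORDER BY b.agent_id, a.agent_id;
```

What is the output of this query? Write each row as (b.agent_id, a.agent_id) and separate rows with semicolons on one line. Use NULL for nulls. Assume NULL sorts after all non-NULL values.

(8, 7); (8, 7); (9, 7); (9, 7); (9, 7); (9, 7); (9, 8); (9, 8); (NULL, 9); (NULL, 9); (NULL, NULL)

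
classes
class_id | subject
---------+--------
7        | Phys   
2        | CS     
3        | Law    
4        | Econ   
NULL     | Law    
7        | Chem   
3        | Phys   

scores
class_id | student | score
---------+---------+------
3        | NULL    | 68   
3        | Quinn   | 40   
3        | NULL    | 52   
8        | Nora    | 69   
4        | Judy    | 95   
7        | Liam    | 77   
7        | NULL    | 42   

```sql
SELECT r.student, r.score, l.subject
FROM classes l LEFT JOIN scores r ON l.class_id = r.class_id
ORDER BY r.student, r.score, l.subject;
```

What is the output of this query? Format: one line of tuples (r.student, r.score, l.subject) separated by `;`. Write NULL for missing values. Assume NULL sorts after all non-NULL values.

(Judy, 95, Econ); (Liam, 77, Chem); (Liam, 77, Phys); (Quinn, 40, Law); (Quinn, 40, Phys); (NULL, 42, Chem); (NULL, 42, Phys); (NULL, 52, Law); (NULL, 52, Phys); (NULL, 68, Law); (NULL, 68, Phys); (NULL, NULL, CS); (NULL, NULL, Law)

LEFT JOIN keeps every row from `classes`; unmatched rows get NULL for `scores`'s columns.
Matching on l.class_id = r.class_id. A NULL in a compared column never satisfies the condition.
- class_id=7: 2 matching r row(s), so 2 row(s) emitted.
- class_id=2: no r row matches, row kept with r columns NULL.
- class_id=3: 3 matching r row(s), so 3 row(s) emitted.
- class_id=4: 1 matching r row(s), so 1 row(s) emitted.
- class_id=NULL: no r row matches, row kept with r columns NULL.
- class_id=7: 2 matching r row(s), so 2 row(s) emitted.
- class_id=3: 3 matching r row(s), so 3 row(s) emitted.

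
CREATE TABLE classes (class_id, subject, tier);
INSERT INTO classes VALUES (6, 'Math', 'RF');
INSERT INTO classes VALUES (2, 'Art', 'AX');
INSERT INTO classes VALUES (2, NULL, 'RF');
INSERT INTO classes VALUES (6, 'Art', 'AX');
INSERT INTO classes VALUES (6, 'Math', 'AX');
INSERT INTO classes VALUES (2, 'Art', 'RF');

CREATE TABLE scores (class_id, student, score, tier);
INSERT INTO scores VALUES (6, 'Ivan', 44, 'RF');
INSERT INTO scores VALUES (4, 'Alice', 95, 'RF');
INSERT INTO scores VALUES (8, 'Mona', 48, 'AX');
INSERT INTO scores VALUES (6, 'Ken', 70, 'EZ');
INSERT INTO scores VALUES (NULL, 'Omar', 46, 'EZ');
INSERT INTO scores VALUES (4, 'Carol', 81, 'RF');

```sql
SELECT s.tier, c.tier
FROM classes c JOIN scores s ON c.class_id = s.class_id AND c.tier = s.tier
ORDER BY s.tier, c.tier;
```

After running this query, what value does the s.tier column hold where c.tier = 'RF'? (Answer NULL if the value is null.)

RF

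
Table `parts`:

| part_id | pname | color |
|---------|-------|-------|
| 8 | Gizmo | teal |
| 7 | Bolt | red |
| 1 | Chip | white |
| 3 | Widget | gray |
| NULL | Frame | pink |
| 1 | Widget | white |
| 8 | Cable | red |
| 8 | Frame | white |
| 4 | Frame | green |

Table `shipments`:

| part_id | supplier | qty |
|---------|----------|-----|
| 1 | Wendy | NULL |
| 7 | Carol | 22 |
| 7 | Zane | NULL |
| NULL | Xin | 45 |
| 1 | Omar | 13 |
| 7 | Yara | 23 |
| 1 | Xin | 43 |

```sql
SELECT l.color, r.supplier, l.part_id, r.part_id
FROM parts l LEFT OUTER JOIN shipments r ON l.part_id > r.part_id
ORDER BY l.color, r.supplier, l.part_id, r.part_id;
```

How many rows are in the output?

30

LEFT JOIN keeps every row from `parts`; unmatched rows get NULL for `shipments`'s columns.
Matching on l.part_id > r.part_id. A NULL in a compared column never satisfies the condition.
- l[0] part_id=8 → 6 match(es) in r → 6 row(s).
- l[1] part_id=7 → 3 match(es) in r → 3 row(s).
- l[2] part_id=1 → no match; kept with NULLs on the r side.
- l[3] part_id=3 → 3 match(es) in r → 3 row(s).
- l[4] part_id=NULL → no match; kept with NULLs on the r side.
- l[5] part_id=1 → no match; kept with NULLs on the r side.
- l[6] part_id=8 → 6 match(es) in r → 6 row(s).
- l[7] part_id=8 → 6 match(es) in r → 6 row(s).
- l[8] part_id=4 → 3 match(es) in r → 3 row(s).
Total: 27 matched + 3 padded = 30 rows.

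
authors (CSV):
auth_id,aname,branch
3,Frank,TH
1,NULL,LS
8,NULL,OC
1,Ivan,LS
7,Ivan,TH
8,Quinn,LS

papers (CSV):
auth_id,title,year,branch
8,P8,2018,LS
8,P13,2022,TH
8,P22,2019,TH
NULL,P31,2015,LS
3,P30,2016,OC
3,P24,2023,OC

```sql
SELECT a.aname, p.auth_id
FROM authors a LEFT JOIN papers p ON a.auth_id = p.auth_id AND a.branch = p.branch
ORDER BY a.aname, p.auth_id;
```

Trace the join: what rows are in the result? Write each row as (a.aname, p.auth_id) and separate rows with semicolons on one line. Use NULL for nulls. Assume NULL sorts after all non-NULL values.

(Frank, NULL); (Ivan, NULL); (Ivan, NULL); (Quinn, 8); (NULL, NULL); (NULL, NULL)

LEFT JOIN keeps every row from `authors`; unmatched rows get NULL for `papers`'s columns.
Matching on a.auth_id = p.auth_id AND a.branch = p.branch. A NULL in a compared column never satisfies the condition.
Matched pairs: 1; unmatched a rows kept: 5.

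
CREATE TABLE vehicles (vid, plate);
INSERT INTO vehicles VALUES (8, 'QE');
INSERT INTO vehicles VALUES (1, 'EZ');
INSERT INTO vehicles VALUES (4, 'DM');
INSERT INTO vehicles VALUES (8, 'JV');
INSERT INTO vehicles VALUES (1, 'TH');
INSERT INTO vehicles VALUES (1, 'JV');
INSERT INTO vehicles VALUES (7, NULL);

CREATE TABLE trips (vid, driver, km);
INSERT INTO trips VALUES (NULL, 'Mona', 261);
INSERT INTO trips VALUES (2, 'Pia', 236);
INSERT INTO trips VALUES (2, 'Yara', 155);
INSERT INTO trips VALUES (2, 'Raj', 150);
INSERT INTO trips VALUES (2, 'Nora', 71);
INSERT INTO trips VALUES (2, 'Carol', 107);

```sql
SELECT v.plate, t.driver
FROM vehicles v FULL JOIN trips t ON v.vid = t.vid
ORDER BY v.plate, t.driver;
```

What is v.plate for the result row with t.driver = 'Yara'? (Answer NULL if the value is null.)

NULL

FULL OUTER JOIN keeps every row from both sides; unmatched rows get NULL for the other side's columns.
Matching on v.vid = t.vid. A NULL in a compared column never satisfies the condition.
- v (vid=8) has no partner → padded with NULL.
- v (vid=1) has no partner → padded with NULL.
- v (vid=4) has no partner → padded with NULL.
- v (vid=8) has no partner → padded with NULL.
- v (vid=1) has no partner → padded with NULL.
- v (vid=1) has no partner → padded with NULL.
- v (vid=7) has no partner → padded with NULL.
- 6 t row(s) had no v match → kept, v columns NULL.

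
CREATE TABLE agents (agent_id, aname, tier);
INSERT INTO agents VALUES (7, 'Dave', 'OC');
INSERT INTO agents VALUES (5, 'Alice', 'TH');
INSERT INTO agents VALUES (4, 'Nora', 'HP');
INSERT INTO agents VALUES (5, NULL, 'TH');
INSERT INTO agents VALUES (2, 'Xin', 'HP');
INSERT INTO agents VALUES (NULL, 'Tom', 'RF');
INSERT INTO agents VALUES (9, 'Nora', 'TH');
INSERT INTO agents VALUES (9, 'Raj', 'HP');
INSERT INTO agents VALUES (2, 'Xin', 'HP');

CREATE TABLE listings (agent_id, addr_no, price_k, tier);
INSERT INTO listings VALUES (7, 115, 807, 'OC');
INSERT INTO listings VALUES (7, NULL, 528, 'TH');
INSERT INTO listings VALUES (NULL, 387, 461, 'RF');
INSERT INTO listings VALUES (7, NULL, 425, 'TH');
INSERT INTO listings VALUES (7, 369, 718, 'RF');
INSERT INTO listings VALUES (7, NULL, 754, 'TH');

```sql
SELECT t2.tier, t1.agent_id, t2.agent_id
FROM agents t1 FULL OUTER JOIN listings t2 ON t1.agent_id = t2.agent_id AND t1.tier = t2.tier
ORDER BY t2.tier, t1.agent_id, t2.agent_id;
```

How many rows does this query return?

FULL OUTER JOIN keeps every row from both sides; unmatched rows get NULL for the other side's columns.
Matching on t1.agent_id = t2.agent_id AND t1.tier = t2.tier. A NULL in a compared column never satisfies the condition.
Matched pairs: 1; unmatched t1 rows kept: 8; unmatched t2 rows kept: 5.
Total: 1 matched + 13 padded = 14 rows.

14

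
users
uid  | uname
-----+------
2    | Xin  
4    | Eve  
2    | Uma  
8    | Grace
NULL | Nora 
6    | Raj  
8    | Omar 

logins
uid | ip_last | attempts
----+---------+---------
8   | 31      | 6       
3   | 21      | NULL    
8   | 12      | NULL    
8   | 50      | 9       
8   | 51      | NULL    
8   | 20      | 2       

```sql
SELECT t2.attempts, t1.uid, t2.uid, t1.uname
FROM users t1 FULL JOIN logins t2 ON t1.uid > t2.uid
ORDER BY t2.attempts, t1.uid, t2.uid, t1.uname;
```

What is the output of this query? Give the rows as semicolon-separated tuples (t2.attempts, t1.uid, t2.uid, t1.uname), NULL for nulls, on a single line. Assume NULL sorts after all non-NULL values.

(2, NULL, 8, NULL); (6, NULL, 8, NULL); (9, NULL, 8, NULL); (NULL, 2, NULL, Uma); (NULL, 2, NULL, Xin); (NULL, 4, 3, Eve); (NULL, 6, 3, Raj); (NULL, 8, 3, Grace); (NULL, 8, 3, Omar); (NULL, NULL, 8, NULL); (NULL, NULL, 8, NULL); (NULL, NULL, NULL, Nora)

FULL OUTER JOIN keeps every row from both sides; unmatched rows get NULL for the other side's columns.
Matching on t1.uid > t2.uid. A NULL in a compared column never satisfies the condition.
- t1[0] uid=2 → no match; kept with NULLs on the t2 side.
- t1[1] uid=4 → 1 match(es) in t2 → 1 row(s).
- t1[2] uid=2 → no match; kept with NULLs on the t2 side.
- t1[3] uid=8 → 1 match(es) in t2 → 1 row(s).
- t1[4] uid=NULL → no match; kept with NULLs on the t2 side.
- t1[5] uid=6 → 1 match(es) in t2 → 1 row(s).
- t1[6] uid=8 → 1 match(es) in t2 → 1 row(s).
- 5 row(s) from t2 found no t1 partner → padded with NULL.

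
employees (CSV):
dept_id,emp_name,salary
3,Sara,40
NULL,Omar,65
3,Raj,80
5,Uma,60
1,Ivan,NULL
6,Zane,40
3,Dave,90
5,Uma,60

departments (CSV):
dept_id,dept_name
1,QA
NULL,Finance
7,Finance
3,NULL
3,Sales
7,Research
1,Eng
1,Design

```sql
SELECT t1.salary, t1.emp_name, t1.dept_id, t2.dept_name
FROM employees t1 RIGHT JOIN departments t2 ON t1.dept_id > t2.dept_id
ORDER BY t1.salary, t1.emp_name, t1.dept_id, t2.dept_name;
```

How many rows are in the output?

27

RIGHT JOIN keeps every row from `departments`; unmatched rows get NULL for `employees`'s columns.
Matching on t1.dept_id > t2.dept_id. A NULL in a compared column never satisfies the condition.
- t1 (dept_id=3) pairs with 3 row(s) of t2.
- t1 (dept_id=NULL) has no partner in t2.
- t1 (dept_id=3) pairs with 3 row(s) of t2.
- t1 (dept_id=5) pairs with 5 row(s) of t2.
- t1 (dept_id=1) has no partner in t2.
- t1 (dept_id=6) pairs with 5 row(s) of t2.
- t1 (dept_id=3) pairs with 3 row(s) of t2.
- t1 (dept_id=5) pairs with 5 row(s) of t2.
- 3 t2 row(s) had no t1 match → kept, t1 columns NULL.
Total: 24 matched + 3 padded = 27 rows.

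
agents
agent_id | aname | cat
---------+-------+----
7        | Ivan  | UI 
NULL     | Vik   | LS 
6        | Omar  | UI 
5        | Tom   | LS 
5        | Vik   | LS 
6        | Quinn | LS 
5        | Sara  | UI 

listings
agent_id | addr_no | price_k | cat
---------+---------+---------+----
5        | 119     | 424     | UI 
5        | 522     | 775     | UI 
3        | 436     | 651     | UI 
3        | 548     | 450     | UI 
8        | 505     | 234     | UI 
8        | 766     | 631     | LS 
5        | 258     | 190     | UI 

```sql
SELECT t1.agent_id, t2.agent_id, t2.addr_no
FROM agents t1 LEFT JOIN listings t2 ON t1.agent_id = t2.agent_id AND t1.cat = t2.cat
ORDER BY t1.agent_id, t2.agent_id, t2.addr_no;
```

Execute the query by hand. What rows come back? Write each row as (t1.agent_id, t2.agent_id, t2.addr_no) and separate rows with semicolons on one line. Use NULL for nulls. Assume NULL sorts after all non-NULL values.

LEFT JOIN keeps every row from `agents`; unmatched rows get NULL for `listings`'s columns.
Matching on t1.agent_id = t2.agent_id AND t1.cat = t2.cat. A NULL in a compared column never satisfies the condition.
Matched pairs: 3; unmatched t1 rows kept: 6.

(5, 5, 119); (5, 5, 258); (5, 5, 522); (5, NULL, NULL); (5, NULL, NULL); (6, NULL, NULL); (6, NULL, NULL); (7, NULL, NULL); (NULL, NULL, NULL)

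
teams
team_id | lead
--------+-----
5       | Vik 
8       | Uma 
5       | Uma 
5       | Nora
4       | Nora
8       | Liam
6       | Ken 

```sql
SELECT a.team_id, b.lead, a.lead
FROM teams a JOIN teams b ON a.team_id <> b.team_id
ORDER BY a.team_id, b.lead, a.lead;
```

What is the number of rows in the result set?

INNER JOIN keeps only pairs where the ON condition holds.
Matching on a.team_id <> b.team_id.
- team_id=5: 4 matching b row(s), so 4 row(s) emitted.
- team_id=8: 5 matching b row(s), so 5 row(s) emitted.
- team_id=5: 4 matching b row(s), so 4 row(s) emitted.
- team_id=5: 4 matching b row(s), so 4 row(s) emitted.
- team_id=4: 6 matching b row(s), so 6 row(s) emitted.
- team_id=8: 5 matching b row(s), so 5 row(s) emitted.
- team_id=6: 6 matching b row(s), so 6 row(s) emitted.
Total: 34 rows.

34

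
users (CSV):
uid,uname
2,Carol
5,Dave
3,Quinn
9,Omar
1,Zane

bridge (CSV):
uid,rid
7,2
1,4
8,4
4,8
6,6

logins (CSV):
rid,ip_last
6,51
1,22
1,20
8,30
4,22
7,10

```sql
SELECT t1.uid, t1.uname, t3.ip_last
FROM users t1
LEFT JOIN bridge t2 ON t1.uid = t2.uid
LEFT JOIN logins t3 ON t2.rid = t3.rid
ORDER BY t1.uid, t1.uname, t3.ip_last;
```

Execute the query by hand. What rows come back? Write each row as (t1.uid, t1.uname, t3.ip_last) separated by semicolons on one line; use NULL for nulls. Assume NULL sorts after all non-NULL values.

Joins associate left-to-right: users LEFT JOIN bridge on uid gives 5 intermediate row(s).
Then LEFT JOIN `logins t3` on rid: each of those 5 rows is kept; rows whose t2.rid has no match in t3 get NULL for t3's columns.

(1, Zane, 22); (2, Carol, NULL); (3, Quinn, NULL); (5, Dave, NULL); (9, Omar, NULL)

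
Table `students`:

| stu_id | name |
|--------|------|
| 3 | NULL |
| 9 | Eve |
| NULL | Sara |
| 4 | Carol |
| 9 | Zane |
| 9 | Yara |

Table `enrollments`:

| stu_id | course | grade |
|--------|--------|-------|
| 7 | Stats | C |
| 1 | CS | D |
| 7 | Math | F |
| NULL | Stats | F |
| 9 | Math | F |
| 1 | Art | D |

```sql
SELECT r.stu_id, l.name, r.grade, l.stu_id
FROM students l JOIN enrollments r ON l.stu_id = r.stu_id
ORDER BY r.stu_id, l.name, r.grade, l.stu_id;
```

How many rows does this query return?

INNER JOIN keeps only pairs where the ON condition holds.
Matching on l.stu_id = r.stu_id. A NULL in a compared column never satisfies the condition.
- l (stu_id=3) has no partner → excluded.
- l (stu_id=9) pairs with 1 row(s) of r.
- l (stu_id=NULL) has no partner → excluded.
- l (stu_id=4) has no partner → excluded.
- l (stu_id=9) pairs with 1 row(s) of r.
- l (stu_id=9) pairs with 1 row(s) of r.
Total: 3 rows.

3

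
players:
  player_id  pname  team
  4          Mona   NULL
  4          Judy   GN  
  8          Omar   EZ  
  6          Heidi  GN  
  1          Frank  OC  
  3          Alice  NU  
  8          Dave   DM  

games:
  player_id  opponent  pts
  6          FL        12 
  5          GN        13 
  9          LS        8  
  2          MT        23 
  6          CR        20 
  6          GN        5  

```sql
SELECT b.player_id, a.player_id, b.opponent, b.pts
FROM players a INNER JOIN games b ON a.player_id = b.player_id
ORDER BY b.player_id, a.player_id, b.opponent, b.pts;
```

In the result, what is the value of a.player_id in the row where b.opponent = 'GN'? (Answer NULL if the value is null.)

6

INNER JOIN keeps only pairs where the ON condition holds.
Matching on a.player_id = b.player_id.
Matched pairs: 3.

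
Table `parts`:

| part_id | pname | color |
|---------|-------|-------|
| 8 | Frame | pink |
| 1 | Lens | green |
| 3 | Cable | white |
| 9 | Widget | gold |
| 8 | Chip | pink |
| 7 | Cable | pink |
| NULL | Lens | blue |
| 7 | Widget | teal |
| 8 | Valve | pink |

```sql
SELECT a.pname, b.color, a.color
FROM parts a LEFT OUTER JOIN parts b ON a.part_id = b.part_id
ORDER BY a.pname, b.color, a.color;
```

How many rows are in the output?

LEFT JOIN keeps every row from `parts a`; unmatched rows get NULL for `parts b`'s columns.
Matching on a.part_id = b.part_id. A NULL in a compared column never satisfies the condition.
Matched pairs: 16; unmatched a rows kept: 1.
Total: 16 matched + 1 padded = 17 rows.

17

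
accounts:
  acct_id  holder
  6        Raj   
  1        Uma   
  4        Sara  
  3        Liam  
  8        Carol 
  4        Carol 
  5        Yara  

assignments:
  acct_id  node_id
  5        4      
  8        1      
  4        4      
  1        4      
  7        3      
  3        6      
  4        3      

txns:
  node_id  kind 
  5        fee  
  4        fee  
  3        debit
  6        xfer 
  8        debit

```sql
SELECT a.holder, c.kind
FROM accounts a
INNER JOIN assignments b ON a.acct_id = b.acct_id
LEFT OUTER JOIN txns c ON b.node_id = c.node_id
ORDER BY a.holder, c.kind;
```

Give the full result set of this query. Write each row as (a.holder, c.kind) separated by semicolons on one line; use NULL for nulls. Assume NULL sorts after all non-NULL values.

Joins associate left-to-right: accounts INNER JOIN assignments on acct_id gives 8 intermediate row(s).
Then LEFT JOIN `txns c` on node_id: each of those 8 rows is kept; rows whose b.node_id has no match in c get NULL for c's columns.

(Carol, debit); (Carol, fee); (Carol, NULL); (Liam, xfer); (Sara, debit); (Sara, fee); (Uma, fee); (Yara, fee)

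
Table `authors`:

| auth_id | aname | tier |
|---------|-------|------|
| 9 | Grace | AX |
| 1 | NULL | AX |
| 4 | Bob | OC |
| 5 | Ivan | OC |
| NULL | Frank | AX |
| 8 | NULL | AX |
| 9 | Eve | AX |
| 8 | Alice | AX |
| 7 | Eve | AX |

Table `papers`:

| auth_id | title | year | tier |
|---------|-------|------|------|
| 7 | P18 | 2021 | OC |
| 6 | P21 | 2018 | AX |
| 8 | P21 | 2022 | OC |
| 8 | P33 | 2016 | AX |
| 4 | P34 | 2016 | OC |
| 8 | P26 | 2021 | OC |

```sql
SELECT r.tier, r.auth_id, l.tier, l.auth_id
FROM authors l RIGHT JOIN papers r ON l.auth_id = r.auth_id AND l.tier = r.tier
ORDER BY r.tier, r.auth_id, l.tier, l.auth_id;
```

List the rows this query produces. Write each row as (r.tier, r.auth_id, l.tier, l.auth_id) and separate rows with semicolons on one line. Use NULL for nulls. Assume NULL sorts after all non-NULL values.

(AX, 6, NULL, NULL); (AX, 8, AX, 8); (AX, 8, AX, 8); (OC, 4, OC, 4); (OC, 7, NULL, NULL); (OC, 8, NULL, NULL); (OC, 8, NULL, NULL)

RIGHT JOIN keeps every row from `papers`; unmatched rows get NULL for `authors`'s columns.
Matching on l.auth_id = r.auth_id AND l.tier = r.tier. A NULL in a compared column never satisfies the condition.
Matched pairs: 3; unmatched r rows kept: 4.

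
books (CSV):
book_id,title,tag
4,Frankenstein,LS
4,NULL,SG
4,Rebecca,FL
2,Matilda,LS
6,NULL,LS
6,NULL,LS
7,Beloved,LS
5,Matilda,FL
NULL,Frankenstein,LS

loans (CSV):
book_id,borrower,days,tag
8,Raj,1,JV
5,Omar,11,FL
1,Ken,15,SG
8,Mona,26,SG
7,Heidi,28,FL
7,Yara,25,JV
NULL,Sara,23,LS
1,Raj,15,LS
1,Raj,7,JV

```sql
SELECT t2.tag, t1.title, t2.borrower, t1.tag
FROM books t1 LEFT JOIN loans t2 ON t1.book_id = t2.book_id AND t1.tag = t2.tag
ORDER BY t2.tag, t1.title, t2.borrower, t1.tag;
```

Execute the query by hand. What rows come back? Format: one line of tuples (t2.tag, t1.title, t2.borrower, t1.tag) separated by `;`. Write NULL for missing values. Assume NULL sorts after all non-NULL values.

LEFT JOIN keeps every row from `books`; unmatched rows get NULL for `loans`'s columns.
Matching on t1.book_id = t2.book_id AND t1.tag = t2.tag. A NULL in a compared column never satisfies the condition.
Matched pairs: 1; unmatched t1 rows kept: 8.

(FL, Matilda, Omar, FL); (NULL, Beloved, NULL, LS); (NULL, Frankenstein, NULL, LS); (NULL, Frankenstein, NULL, LS); (NULL, Matilda, NULL, LS); (NULL, Rebecca, NULL, FL); (NULL, NULL, NULL, LS); (NULL, NULL, NULL, LS); (NULL, NULL, NULL, SG)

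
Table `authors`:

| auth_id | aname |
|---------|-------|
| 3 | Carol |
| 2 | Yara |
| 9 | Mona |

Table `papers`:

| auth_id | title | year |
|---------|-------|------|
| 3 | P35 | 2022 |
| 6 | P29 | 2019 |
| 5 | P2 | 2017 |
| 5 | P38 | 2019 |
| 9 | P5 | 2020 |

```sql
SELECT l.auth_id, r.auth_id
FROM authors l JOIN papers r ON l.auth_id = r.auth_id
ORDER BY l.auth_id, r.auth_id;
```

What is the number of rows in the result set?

2

INNER JOIN keeps only pairs where the ON condition holds.
Matching on l.auth_id = r.auth_id.
- l[0] auth_id=3 → 1 match(es) in r → 1 row(s).
- l[1] auth_id=2 → no match; dropped.
- l[2] auth_id=9 → 1 match(es) in r → 1 row(s).
Total: 2 rows.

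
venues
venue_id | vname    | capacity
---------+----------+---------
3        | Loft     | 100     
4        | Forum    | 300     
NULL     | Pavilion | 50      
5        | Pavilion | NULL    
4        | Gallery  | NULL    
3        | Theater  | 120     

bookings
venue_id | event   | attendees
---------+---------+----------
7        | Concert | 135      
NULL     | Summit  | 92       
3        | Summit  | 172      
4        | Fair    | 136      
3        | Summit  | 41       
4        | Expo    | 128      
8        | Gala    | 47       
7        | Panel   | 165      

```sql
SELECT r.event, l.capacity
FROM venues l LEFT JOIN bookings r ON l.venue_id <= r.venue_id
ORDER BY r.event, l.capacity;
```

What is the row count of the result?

LEFT JOIN keeps every row from `venues`; unmatched rows get NULL for `bookings`'s columns.
Matching on l.venue_id <= r.venue_id. A NULL in a compared column never satisfies the condition.
- l[0] venue_id=3 → 7 match(es) in r → 7 row(s).
- l[1] venue_id=4 → 5 match(es) in r → 5 row(s).
- l[2] venue_id=NULL → no match; kept with NULLs on the r side.
- l[3] venue_id=5 → 3 match(es) in r → 3 row(s).
- l[4] venue_id=4 → 5 match(es) in r → 5 row(s).
- l[5] venue_id=3 → 7 match(es) in r → 7 row(s).
Total: 27 matched + 1 padded = 28 rows.

28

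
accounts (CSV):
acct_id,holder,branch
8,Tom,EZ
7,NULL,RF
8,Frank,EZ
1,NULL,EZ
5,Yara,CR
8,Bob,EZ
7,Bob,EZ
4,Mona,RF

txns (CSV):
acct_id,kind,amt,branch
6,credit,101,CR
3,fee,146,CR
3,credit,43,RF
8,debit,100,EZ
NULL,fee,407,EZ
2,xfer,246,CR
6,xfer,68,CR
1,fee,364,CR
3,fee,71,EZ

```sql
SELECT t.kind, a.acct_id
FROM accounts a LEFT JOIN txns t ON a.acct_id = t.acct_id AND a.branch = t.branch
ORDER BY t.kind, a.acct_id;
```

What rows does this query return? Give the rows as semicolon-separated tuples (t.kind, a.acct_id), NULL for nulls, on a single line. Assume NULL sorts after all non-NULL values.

(debit, 8); (debit, 8); (debit, 8); (NULL, 1); (NULL, 4); (NULL, 5); (NULL, 7); (NULL, 7)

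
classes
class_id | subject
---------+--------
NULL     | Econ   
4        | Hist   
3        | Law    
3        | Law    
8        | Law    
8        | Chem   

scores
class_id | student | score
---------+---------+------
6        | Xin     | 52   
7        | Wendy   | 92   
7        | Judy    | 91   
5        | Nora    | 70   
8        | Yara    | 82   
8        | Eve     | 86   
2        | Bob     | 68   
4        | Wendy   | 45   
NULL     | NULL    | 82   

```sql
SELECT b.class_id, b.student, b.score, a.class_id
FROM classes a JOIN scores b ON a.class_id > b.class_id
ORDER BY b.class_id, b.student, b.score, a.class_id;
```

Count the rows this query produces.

15

INNER JOIN keeps only pairs where the ON condition holds.
Matching on a.class_id > b.class_id. A NULL in a compared column never satisfies the condition.
Matched pairs: 15.
Total: 15 rows.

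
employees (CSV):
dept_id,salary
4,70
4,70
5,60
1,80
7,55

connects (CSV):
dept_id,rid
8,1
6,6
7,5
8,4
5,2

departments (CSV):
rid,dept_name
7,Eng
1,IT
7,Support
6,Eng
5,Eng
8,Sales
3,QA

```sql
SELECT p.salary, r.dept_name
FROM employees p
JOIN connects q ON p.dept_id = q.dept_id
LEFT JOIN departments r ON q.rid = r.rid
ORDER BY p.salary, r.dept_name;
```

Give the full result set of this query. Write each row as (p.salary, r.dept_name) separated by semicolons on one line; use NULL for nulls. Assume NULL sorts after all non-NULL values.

(55, Eng); (60, NULL)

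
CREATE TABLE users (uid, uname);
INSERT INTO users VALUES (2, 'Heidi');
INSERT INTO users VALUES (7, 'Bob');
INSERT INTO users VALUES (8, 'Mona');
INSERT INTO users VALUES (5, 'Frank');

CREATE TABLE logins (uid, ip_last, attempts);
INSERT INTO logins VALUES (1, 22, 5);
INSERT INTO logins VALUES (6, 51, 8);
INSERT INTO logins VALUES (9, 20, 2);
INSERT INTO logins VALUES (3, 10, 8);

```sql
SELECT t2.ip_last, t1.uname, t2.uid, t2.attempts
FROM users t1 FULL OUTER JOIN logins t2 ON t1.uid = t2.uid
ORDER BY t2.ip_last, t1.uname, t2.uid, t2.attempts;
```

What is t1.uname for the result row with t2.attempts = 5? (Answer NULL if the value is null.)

FULL OUTER JOIN keeps every row from both sides; unmatched rows get NULL for the other side's columns.
Matching on t1.uid = t2.uid.
- t1 (uid=2) has no partner → padded with NULL.
- t1 (uid=7) has no partner → padded with NULL.
- t1 (uid=8) has no partner → padded with NULL.
- t1 (uid=5) has no partner → padded with NULL.
- 4 row(s) from t2 found no t1 partner → padded with NULL.

NULL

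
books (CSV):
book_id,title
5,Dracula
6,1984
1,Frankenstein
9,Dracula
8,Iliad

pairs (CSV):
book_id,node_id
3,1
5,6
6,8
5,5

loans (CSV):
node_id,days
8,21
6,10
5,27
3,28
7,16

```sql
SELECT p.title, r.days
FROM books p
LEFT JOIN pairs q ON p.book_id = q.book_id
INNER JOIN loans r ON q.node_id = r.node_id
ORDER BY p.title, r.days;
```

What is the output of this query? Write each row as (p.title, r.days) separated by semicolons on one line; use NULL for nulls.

Evaluate left to right. First `books p LEFT JOIN pairs q` on book_id: 6 row(s).
Then INNER JOIN `loans r` on node_id: keep only rows whose q.node_id appears in r.

(1984, 21); (Dracula, 10); (Dracula, 27)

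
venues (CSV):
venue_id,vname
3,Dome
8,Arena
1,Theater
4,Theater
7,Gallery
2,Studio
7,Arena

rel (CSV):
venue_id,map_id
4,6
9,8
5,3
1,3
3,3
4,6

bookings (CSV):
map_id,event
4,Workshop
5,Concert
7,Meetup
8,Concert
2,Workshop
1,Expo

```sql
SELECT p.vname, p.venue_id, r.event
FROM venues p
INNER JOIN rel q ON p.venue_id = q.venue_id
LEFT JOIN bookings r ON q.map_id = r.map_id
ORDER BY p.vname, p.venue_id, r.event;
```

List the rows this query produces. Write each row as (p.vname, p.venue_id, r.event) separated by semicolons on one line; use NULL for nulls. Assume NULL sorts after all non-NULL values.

(Dome, 3, NULL); (Theater, 1, NULL); (Theater, 4, NULL); (Theater, 4, NULL)

Step 1 — p INNER JOIN q on venue_id → 4 row(s).
Then LEFT JOIN `bookings r` on map_id: each of those 4 rows is kept; rows whose q.map_id has no match in r get NULL for r's columns.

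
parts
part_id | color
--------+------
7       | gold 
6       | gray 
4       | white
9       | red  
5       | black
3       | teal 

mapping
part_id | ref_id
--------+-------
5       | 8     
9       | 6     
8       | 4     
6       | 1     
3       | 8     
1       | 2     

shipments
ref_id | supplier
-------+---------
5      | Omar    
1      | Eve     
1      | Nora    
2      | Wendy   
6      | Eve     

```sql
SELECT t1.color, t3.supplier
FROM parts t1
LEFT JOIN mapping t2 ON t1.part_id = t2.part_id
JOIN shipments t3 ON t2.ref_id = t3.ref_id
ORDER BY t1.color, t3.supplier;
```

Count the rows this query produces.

3

Joins associate left-to-right: parts LEFT JOIN mapping on part_id gives 6 intermediate row(s).
Then INNER JOIN `shipments t3` on ref_id: keep only rows whose t2.ref_id appears in t3.
Result: 3 row(s).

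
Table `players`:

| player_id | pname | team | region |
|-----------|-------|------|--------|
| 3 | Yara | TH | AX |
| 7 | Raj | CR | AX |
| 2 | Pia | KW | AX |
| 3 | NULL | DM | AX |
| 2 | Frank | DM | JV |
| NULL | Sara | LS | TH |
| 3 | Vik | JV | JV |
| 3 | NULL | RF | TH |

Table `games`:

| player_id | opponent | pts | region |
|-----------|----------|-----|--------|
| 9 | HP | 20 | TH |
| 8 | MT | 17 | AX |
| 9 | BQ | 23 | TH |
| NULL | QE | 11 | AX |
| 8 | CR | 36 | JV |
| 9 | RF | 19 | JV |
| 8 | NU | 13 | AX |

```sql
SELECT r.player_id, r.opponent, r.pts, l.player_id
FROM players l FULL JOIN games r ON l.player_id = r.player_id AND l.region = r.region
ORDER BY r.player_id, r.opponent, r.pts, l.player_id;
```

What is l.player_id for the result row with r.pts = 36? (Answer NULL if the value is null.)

NULL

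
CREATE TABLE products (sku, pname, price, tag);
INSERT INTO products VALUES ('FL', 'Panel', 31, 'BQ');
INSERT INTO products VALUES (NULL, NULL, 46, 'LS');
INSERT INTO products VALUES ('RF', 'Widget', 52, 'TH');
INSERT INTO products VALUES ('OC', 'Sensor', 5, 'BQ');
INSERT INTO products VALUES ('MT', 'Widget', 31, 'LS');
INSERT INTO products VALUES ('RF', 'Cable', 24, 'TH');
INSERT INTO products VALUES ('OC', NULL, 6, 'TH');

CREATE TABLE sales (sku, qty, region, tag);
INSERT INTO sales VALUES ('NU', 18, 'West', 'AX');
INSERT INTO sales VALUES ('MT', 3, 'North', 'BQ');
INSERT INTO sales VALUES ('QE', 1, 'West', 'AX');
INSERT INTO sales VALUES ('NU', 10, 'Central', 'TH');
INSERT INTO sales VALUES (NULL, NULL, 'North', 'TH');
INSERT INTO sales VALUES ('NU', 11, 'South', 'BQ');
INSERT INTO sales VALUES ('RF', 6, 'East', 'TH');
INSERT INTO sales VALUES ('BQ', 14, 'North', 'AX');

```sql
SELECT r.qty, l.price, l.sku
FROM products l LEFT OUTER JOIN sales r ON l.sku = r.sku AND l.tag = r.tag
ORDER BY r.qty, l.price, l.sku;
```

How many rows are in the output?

LEFT JOIN keeps every row from `products`; unmatched rows get NULL for `sales`'s columns.
Matching on l.sku = r.sku AND l.tag = r.tag. A NULL in a compared column never satisfies the condition.
Matched pairs: 2; unmatched l rows kept: 5.
Total: 2 matched + 5 padded = 7 rows.

7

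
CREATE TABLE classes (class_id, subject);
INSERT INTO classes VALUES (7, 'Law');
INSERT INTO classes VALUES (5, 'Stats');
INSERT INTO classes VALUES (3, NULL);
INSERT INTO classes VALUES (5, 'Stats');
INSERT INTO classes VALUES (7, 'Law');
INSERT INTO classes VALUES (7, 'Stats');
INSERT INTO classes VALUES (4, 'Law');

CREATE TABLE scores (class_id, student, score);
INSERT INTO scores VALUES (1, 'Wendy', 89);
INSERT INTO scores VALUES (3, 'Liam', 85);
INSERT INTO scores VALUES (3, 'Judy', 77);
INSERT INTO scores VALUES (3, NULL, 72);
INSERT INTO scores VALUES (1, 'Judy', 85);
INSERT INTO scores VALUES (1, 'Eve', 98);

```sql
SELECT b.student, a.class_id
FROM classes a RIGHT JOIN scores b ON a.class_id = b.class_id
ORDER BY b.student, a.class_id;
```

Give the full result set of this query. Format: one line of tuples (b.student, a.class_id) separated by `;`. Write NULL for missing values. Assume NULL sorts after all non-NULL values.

(Eve, NULL); (Judy, 3); (Judy, NULL); (Liam, 3); (Wendy, NULL); (NULL, 3)

RIGHT JOIN keeps every row from `scores`; unmatched rows get NULL for `classes`'s columns.
Matching on a.class_id = b.class_id.
Matched pairs: 3; unmatched b rows kept: 3.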